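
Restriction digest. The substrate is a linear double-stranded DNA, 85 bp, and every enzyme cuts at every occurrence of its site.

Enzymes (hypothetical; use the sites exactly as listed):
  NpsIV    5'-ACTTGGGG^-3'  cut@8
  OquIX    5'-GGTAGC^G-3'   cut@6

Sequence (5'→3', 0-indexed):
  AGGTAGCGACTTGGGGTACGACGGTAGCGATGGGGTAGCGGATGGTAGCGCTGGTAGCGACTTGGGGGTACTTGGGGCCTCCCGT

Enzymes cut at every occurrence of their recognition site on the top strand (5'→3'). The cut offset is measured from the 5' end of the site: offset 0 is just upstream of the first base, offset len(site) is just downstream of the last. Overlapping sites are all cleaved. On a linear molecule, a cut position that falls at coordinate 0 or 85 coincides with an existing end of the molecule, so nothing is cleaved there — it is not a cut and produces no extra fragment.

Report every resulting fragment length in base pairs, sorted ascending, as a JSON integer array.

[7,8,9,9,9,10,10,11,12]

Per-enzyme occurrences:
  NpsIV (ACTTGGGG, off=8): starts [8, 59, 69] → cuts [16, 67, 77]
  OquIX (GGTAGCG, off=6): starts [1, 22, 33, 43, 52] → cuts [7, 28, 39, 49, 58]

Pooled cuts: [7, 16, 28, 39, 49, 58, 67, 77]

Fragments:
  [0,7): 7 bp
  [7,16): 9 bp
  [16,28): 12 bp
  [28,39): 11 bp
  [39,49): 10 bp
  [49,58): 9 bp
  [58,67): 9 bp
  [67,77): 10 bp
  [77,85): 8 bp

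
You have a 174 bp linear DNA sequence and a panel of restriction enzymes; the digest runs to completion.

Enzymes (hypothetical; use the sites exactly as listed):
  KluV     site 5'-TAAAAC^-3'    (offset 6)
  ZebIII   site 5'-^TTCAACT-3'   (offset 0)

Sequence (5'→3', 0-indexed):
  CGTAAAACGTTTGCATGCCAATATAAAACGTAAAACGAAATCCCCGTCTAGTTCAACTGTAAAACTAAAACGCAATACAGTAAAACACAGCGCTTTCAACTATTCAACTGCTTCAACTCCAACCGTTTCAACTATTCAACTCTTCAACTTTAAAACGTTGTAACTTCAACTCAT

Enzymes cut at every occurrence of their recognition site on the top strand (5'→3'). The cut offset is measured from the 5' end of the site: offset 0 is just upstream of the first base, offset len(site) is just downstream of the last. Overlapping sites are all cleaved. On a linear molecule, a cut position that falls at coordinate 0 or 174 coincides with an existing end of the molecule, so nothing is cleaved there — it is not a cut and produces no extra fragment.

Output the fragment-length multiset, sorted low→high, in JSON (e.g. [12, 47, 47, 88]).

Per-enzyme occurrences:
  KluV (TAAAAC, off=6): starts [2, 23, 30, 59, 65, 80, 150] → cuts [8, 29, 36, 65, 71, 86, 156]
  ZebIII (TTCAACT, off=0): starts [51, 94, 102, 111, 126, 134, 142, 164] → cuts [51, 94, 102, 111, 126, 134, 142, 164]

Pooled cuts: [8, 29, 36, 51, 65, 71, 86, 94, 102, 111, 126, 134, 142, 156, 164]

Fragments:
  [0,8): 8 bp
  [8,29): 21 bp
  [29,36): 7 bp
  [36,51): 15 bp
  [51,65): 14 bp
  [65,71): 6 bp
  [71,86): 15 bp
  [86,94): 8 bp
  [94,102): 8 bp
  [102,111): 9 bp
  [111,126): 15 bp
  [126,134): 8 bp
  [134,142): 8 bp
  [142,156): 14 bp
  [156,164): 8 bp
  [164,174): 10 bp

[6,7,8,8,8,8,8,8,9,10,14,14,15,15,15,21]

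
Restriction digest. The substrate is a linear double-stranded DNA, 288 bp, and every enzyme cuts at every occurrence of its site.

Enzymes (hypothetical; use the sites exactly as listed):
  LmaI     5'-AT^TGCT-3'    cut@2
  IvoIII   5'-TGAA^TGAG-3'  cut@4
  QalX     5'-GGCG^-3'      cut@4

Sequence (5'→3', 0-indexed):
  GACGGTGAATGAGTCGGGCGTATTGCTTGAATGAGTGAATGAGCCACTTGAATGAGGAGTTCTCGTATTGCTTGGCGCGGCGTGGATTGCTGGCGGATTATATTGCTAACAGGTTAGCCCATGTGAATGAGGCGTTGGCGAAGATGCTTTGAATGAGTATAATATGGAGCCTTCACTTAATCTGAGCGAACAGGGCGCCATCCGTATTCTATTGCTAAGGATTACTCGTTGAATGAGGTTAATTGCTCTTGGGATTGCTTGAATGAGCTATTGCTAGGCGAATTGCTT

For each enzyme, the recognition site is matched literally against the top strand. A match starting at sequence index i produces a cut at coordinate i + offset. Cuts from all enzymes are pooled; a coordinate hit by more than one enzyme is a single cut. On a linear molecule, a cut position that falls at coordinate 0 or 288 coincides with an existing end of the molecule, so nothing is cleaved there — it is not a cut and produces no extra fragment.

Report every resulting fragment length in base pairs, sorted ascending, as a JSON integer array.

[3,3,5,5,5,6,7,8,8,8,8,8,8,9,9,9,10,11,12,13,13,15,16,21,24,44]

Site scan:
  LmaI ATTGCT/2: at [21, 66, 85, 101, 210, 241, 253, 269, 281] ⇒ [23, 68, 87, 103, 212, 243, 255, 271, 283]
  IvoIII TGAATGAG/4: at [5, 27, 35, 48, 123, 149, 229, 259] ⇒ [9, 31, 39, 52, 127, 153, 233, 263]
  QalX GGCG/4: at [16, 73, 78, 91, 130, 136, 193, 276] ⇒ [20, 77, 82, 95, 134, 140, 197, 280]

Pooled cuts: [9, 20, 23, 31, 39, 52, 68, 77, 82, 87, 95, 103, 127, 134, 140, 153, 197, 212, 233, 243, 255, 263, 271, 280, 283]

Fragment lengths:
  [0,9): 9 bp
  [9,20): 11 bp
  [20,23): 3 bp
  [23,31): 8 bp
  [31,39): 8 bp
  [39,52): 13 bp
  [52,68): 16 bp
  [68,77): 9 bp
  [77,82): 5 bp
  [82,87): 5 bp
  [87,95): 8 bp
  [95,103): 8 bp
  [103,127): 24 bp
  [127,134): 7 bp
  [134,140): 6 bp
  [140,153): 13 bp
  [153,197): 44 bp
  [197,212): 15 bp
  [212,233): 21 bp
  [233,243): 10 bp
  [243,255): 12 bp
  [255,263): 8 bp
  [263,271): 8 bp
  [271,280): 9 bp
  [280,283): 3 bp
  [283,288): 5 bp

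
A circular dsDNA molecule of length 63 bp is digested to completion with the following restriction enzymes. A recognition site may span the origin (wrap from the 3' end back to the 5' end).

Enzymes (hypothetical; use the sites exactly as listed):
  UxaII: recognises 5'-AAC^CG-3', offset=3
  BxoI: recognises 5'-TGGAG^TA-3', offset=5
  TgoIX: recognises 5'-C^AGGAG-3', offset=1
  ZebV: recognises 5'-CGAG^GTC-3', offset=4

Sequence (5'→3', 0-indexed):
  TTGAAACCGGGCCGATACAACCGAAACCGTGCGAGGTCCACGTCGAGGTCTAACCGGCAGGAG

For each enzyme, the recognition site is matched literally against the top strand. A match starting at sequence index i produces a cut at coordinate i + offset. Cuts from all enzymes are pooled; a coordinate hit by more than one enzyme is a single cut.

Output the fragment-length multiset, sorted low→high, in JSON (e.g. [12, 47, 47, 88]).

[4,6,7,8,12,12,14]

Scan for sites:
  UxaII (AACCG, off=3): starts [4, 18, 24, 51] → cuts [7, 21, 27, 54]
  BxoI (TGGAGTA, off=5): no sites
  TgoIX (CAGGAG, off=1): starts [57] → cuts [58]
  ZebV (CGAGGTC, off=4): starts [31, 43] → cuts [35, 47]

All cut coordinates (distinct, sorted): [7, 21, 27, 35, 47, 54, 58]

Fragment lengths:
  7→21: 14 bp
  21→27: 6 bp
  27→35: 8 bp
  35→47: 12 bp
  47→54: 7 bp
  54→58: 4 bp
  58→7 (wrap): 63-58+7 = 12 bp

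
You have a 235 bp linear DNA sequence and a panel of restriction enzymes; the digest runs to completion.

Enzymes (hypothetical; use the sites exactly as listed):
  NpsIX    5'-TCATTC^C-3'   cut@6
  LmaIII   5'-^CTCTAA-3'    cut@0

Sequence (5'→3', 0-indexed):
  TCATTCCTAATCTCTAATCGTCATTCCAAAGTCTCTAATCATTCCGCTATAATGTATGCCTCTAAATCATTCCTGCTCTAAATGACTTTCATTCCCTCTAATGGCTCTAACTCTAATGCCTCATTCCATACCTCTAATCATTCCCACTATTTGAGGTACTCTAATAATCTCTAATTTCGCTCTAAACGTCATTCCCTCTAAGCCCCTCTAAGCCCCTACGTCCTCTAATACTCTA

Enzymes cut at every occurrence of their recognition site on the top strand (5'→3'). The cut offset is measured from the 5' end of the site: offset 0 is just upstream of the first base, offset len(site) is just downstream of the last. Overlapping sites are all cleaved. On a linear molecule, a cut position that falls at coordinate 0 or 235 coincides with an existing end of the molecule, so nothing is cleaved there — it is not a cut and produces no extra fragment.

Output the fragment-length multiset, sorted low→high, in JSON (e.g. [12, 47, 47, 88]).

[1,1,3,5,5,6,6,6,9,10,10,11,12,12,13,13,15,15,15,15,16,17,19]

Per-enzyme occurrences:
  NpsIX (TCATTCC, off=6): starts [0, 20, 38, 66, 88, 120, 137, 188] → cuts [6, 26, 44, 72, 94, 126, 143, 194]
  LmaIII (CTCTAA, off=0): starts [11, 32, 59, 75, 95, 104, 110, 131, 158, 168, 179, 195, 205, 222] → cuts [11, 32, 59, 75, 95, 104, 110, 131, 158, 168, 179, 195, 205, 222]

Pooled cuts: [6, 11, 26, 32, 44, 59, 72, 75, 94, 95, 104, 110, 126, 131, 143, 158, 168, 179, 194, 195, 205, 222]

Fragment lengths:
  [0,6): 6 bp
  [6,11): 5 bp
  [11,26): 15 bp
  [26,32): 6 bp
  [32,44): 12 bp
  [44,59): 15 bp
  [59,72): 13 bp
  [72,75): 3 bp
  [75,94): 19 bp
  [94,95): 1 bp
  [95,104): 9 bp
  [104,110): 6 bp
  [110,126): 16 bp
  [126,131): 5 bp
  [131,143): 12 bp
  [143,158): 15 bp
  [158,168): 10 bp
  [168,179): 11 bp
  [179,194): 15 bp
  [194,195): 1 bp
  [195,205): 10 bp
  [205,222): 17 bp
  [222,235): 13 bp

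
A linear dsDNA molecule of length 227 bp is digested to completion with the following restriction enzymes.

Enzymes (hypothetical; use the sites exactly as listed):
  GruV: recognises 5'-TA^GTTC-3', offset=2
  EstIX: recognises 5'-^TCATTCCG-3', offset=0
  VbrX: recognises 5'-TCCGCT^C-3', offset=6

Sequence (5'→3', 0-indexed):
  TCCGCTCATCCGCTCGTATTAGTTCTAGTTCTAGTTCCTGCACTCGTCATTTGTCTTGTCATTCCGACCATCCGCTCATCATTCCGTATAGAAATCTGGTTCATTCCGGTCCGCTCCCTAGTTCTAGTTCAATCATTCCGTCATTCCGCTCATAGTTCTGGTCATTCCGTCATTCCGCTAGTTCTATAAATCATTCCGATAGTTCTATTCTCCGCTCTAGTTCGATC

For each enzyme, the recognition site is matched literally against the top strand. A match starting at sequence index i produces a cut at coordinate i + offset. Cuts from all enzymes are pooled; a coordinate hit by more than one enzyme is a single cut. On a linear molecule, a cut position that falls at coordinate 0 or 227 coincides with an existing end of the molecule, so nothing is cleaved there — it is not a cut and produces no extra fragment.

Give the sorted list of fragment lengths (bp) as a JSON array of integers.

[2,3,4,5,6,6,6,6,6,7,7,8,8,8,8,10,10,11,11,15,15,18,22,25]

Per-enzyme occurrences:
  GruV TAGTTC/2: at [19, 25, 31, 118, 124, 152, 178, 199, 217] ⇒ [21, 27, 33, 120, 126, 154, 180, 201, 219]
  EstIX TCATTCCG/0: at [58, 78, 100, 132, 140, 161, 169, 190] ⇒ [58, 78, 100, 132, 140, 161, 169, 190]
  VbrX TCCGCTC/6: at [0, 8, 70, 109, 144, 210] ⇒ [6, 14, 76, 115, 150, 216]

All cut coordinates (distinct, sorted): [6, 14, 21, 27, 33, 58, 76, 78, 100, 115, 120, 126, 132, 140, 150, 154, 161, 169, 180, 190, 201, 216, 219]

Fragment lengths:
  [0,6): 6 bp
  [6,14): 8 bp
  [14,21): 7 bp
  [21,27): 6 bp
  [27,33): 6 bp
  [33,58): 25 bp
  [58,76): 18 bp
  [76,78): 2 bp
  [78,100): 22 bp
  [100,115): 15 bp
  [115,120): 5 bp
  [120,126): 6 bp
  [126,132): 6 bp
  [132,140): 8 bp
  [140,150): 10 bp
  [150,154): 4 bp
  [154,161): 7 bp
  [161,169): 8 bp
  [169,180): 11 bp
  [180,190): 10 bp
  [190,201): 11 bp
  [201,216): 15 bp
  [216,219): 3 bp
  [219,227): 8 bp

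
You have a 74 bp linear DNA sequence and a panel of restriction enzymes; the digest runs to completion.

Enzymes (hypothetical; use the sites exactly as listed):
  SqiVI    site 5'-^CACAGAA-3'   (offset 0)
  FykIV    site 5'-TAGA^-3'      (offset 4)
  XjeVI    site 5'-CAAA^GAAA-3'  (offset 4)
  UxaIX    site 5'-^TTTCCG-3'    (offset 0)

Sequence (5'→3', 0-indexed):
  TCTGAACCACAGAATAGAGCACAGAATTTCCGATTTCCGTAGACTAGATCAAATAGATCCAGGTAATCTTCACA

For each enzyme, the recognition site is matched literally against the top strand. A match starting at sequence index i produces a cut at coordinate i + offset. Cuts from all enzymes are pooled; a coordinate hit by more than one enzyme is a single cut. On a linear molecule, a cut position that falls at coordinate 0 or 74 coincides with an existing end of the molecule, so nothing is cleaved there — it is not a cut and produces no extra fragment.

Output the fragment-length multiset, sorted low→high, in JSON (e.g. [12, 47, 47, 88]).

Per-enzyme occurrences:
  SqiVI CACAGAA/0: at [7, 19] ⇒ [7, 19]
  FykIV TAGA/4: at [14, 39, 44, 53] ⇒ [18, 43, 48, 57]
  XjeVI (CAAAGAAA, off=4): no sites
  UxaIX TTTCCG/0: at [26, 33] ⇒ [26, 33]

Pooled cuts: [7, 18, 19, 26, 33, 43, 48, 57]

Fragments:
  [0,7): 7 bp
  [7,18): 11 bp
  [18,19): 1 bp
  [19,26): 7 bp
  [26,33): 7 bp
  [33,43): 10 bp
  [43,48): 5 bp
  [48,57): 9 bp
  [57,74): 17 bp

[1,5,7,7,7,9,10,11,17]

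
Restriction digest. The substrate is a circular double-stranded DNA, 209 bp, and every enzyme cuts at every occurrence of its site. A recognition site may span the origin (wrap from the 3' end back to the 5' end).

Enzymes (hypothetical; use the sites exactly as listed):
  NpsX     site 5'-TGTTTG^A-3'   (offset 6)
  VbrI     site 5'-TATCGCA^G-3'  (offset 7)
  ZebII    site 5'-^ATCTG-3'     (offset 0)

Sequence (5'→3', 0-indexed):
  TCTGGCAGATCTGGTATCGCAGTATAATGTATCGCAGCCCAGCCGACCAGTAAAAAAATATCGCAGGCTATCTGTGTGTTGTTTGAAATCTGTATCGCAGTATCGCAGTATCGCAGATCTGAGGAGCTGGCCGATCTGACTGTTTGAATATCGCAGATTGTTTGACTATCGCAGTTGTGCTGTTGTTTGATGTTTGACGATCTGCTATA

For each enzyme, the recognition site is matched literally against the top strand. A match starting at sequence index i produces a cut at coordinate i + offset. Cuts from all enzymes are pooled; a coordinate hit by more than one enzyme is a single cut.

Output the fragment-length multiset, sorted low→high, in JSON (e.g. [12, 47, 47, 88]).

[1,2,3,4,7,8,8,9,9,9,9,9,12,13,13,15,16,16,17,29]

Per-enzyme occurrences:
  NpsX (TGTTTGA, off=6): starts [79, 140, 158, 183, 190] → cuts [85, 146, 164, 189, 196]
  VbrI (TATCGCAG, off=7): starts [14, 29, 58, 92, 100, 108, 148, 166] → cuts [21, 36, 65, 99, 107, 115, 155, 173]
  ZebII (ATCTG, off=0): starts [8, 69, 87, 116, 133, 199, 208] → cuts [8, 69, 87, 116, 133, 199, 208]

All cut coordinates (distinct, sorted): [8, 21, 36, 65, 69, 85, 87, 99, 107, 115, 116, 133, 146, 155, 164, 173, 189, 196, 199, 208]

Fragment lengths:
  8→21: 13 bp
  21→36: 15 bp
  36→65: 29 bp
  65→69: 4 bp
  69→85: 16 bp
  85→87: 2 bp
  87→99: 12 bp
  99→107: 8 bp
  107→115: 8 bp
  115→116: 1 bp
  116→133: 17 bp
  133→146: 13 bp
  146→155: 9 bp
  155→164: 9 bp
  164→173: 9 bp
  173→189: 16 bp
  189→196: 7 bp
  196→199: 3 bp
  199→208: 9 bp
  208→8 (wrap): 209-208+8 = 9 bp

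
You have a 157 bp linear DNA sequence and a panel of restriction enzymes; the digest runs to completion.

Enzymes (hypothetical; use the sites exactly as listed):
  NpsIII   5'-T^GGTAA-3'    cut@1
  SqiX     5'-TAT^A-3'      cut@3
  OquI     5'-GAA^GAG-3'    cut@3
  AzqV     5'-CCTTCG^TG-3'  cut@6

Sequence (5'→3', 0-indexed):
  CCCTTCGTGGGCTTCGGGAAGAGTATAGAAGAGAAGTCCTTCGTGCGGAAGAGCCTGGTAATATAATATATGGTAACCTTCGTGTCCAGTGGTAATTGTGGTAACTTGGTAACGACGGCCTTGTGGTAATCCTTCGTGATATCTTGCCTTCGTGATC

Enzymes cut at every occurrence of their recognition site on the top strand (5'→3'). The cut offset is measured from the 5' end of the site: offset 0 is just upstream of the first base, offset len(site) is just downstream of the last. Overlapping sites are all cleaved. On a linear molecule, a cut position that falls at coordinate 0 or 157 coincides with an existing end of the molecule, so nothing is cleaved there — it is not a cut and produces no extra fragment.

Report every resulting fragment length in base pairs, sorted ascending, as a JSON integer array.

[2,4,5,5,6,6,7,7,8,8,8,9,11,12,13,13,16,17]

Scan for sites:
  NpsIII (TGGTAA, off=1): starts [55, 70, 89, 98, 106, 123] → cuts [56, 71, 90, 99, 107, 124]
  SqiX (TATA, off=3): starts [23, 61, 66] → cuts [26, 64, 69]
  OquI (GAAGAG, off=3): starts [17, 27, 47] → cuts [20, 30, 50]
  AzqV (CCTTCGTG, off=6): starts [1, 37, 76, 130, 146] → cuts [7, 43, 82, 136, 152]

Pooled cuts: [7, 20, 26, 30, 43, 50, 56, 64, 69, 71, 82, 90, 99, 107, 124, 136, 152]

Fragments:
  [0,7): 7 bp
  [7,20): 13 bp
  [20,26): 6 bp
  [26,30): 4 bp
  [30,43): 13 bp
  [43,50): 7 bp
  [50,56): 6 bp
  [56,64): 8 bp
  [64,69): 5 bp
  [69,71): 2 bp
  [71,82): 11 bp
  [82,90): 8 bp
  [90,99): 9 bp
  [99,107): 8 bp
  [107,124): 17 bp
  [124,136): 12 bp
  [136,152): 16 bp
  [152,157): 5 bp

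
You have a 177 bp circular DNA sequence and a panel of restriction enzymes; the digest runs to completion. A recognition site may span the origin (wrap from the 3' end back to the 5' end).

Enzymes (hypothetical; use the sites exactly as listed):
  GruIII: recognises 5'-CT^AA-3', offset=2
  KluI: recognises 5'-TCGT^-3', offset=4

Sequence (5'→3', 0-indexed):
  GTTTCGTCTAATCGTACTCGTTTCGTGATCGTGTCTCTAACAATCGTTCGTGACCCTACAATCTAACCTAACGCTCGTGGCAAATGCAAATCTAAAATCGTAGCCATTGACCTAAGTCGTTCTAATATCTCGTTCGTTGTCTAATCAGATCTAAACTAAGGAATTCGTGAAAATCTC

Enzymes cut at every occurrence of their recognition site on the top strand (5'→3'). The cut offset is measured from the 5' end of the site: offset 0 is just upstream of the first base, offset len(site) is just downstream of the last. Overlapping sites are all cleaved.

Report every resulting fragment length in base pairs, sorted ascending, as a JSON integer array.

Site scan:
  GruIII CTAA/2: at [7, 36, 62, 67, 91, 111, 121, 140, 150, 155] ⇒ [9, 38, 64, 69, 93, 113, 123, 142, 152, 157]
  KluI TCGT/4: at [3, 11, 17, 22, 28, 43, 47, 74, 97, 116, 129, 133, 164, 175] ⇒ [2, 7, 15, 21, 26, 32, 47, 51, 78, 101, 120, 133, 137, 168]

Pooled cuts: [2, 7, 9, 15, 21, 26, 32, 38, 47, 51, 64, 69, 78, 93, 101, 113, 120, 123, 133, 137, 142, 152, 157, 168]

Fragment lengths:
  2→7: 5 bp
  7→9: 2 bp
  9→15: 6 bp
  15→21: 6 bp
  21→26: 5 bp
  26→32: 6 bp
  32→38: 6 bp
  38→47: 9 bp
  47→51: 4 bp
  51→64: 13 bp
  64→69: 5 bp
  69→78: 9 bp
  78→93: 15 bp
  93→101: 8 bp
  101→113: 12 bp
  113→120: 7 bp
  120→123: 3 bp
  123→133: 10 bp
  133→137: 4 bp
  137→142: 5 bp
  142→152: 10 bp
  152→157: 5 bp
  157→168: 11 bp
  168→2 (wrap): 177-168+2 = 11 bp

[2,3,4,4,5,5,5,5,5,6,6,6,6,7,8,9,9,10,10,11,11,12,13,15]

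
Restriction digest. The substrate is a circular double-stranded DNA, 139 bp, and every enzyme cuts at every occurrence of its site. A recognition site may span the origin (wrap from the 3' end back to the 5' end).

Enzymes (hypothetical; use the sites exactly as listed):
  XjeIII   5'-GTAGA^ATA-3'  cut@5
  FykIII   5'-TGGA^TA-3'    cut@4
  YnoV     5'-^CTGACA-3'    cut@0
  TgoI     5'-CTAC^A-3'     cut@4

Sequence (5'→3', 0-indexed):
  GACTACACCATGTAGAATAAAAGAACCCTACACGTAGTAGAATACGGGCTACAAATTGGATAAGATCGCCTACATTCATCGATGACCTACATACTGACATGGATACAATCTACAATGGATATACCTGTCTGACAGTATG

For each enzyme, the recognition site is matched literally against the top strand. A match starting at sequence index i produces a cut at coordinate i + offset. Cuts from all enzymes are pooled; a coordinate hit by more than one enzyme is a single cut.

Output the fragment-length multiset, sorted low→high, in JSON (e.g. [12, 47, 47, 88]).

[3,6,8,9,10,10,10,10,11,13,15,17,17]

Per-enzyme occurrences:
  XjeIII (GTAGAATA, off=5): starts [11, 36] → cuts [16, 41]
  FykIII (TGGATA, off=4): starts [56, 99, 115] → cuts [60, 103, 119]
  YnoV (CTGACA, off=0): starts [93, 128] → cuts [93, 128]
  TgoI (CTACA, off=4): starts [2, 27, 48, 69, 86, 109] → cuts [6, 31, 52, 73, 90, 113]

Pooled cuts: [6, 16, 31, 41, 52, 60, 73, 90, 93, 103, 113, 119, 128]

Fragments:
  6→16: 10 bp
  16→31: 15 bp
  31→41: 10 bp
  41→52: 11 bp
  52→60: 8 bp
  60→73: 13 bp
  73→90: 17 bp
  90→93: 3 bp
  93→103: 10 bp
  103→113: 10 bp
  113→119: 6 bp
  119→128: 9 bp
  128→6 (wrap): 139-128+6 = 17 bp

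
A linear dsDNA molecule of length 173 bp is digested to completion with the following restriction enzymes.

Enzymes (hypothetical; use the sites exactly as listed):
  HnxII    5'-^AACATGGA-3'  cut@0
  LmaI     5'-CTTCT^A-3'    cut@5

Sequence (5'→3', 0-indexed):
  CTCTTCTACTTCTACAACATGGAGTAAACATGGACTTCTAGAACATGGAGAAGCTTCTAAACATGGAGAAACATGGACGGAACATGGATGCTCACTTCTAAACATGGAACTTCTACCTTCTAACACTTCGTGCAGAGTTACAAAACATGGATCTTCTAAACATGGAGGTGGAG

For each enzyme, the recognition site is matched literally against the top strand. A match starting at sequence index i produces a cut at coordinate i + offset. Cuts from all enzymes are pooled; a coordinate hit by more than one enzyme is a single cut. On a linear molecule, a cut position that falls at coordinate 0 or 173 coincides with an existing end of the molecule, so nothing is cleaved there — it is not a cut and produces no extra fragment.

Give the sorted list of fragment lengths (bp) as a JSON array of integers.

Per-enzyme occurrences:
  HnxII AACATGGA/0: at [15, 26, 41, 59, 69, 80, 100, 143, 158] ⇒ [15, 26, 41, 59, 69, 80, 100, 143, 158]
  LmaI CTTCTA/5: at [2, 8, 34, 53, 94, 109, 116, 152] ⇒ [7, 13, 39, 58, 99, 114, 121, 157]

Pooled cuts: [7, 13, 15, 26, 39, 41, 58, 59, 69, 80, 99, 100, 114, 121, 143, 157, 158]

Fragments:
  [0,7): 7 bp
  [7,13): 6 bp
  [13,15): 2 bp
  [15,26): 11 bp
  [26,39): 13 bp
  [39,41): 2 bp
  [41,58): 17 bp
  [58,59): 1 bp
  [59,69): 10 bp
  [69,80): 11 bp
  [80,99): 19 bp
  [99,100): 1 bp
  [100,114): 14 bp
  [114,121): 7 bp
  [121,143): 22 bp
  [143,157): 14 bp
  [157,158): 1 bp
  [158,173): 15 bp

[1,1,1,2,2,6,7,7,10,11,11,13,14,14,15,17,19,22]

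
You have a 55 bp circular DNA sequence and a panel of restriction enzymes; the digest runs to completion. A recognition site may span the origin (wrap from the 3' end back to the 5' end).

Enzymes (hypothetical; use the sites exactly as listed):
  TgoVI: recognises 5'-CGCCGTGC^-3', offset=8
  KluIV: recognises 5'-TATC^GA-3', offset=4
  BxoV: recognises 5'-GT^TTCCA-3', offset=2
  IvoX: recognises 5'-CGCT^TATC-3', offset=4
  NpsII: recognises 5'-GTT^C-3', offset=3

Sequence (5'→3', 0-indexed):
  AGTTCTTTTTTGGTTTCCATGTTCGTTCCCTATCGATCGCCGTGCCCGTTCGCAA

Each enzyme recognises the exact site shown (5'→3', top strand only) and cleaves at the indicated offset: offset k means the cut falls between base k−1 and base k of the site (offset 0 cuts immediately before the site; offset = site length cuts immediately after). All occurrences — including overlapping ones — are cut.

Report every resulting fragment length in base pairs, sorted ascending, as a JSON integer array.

[4,5,7,9,9,10,11]

Site scan:
  TgoVI (CGCCGTGC, off=8): starts [37] → cuts [45]
  KluIV (TATCGA, off=4): starts [30] → cuts [34]
  BxoV (GTTTCCA, off=2): starts [12] → cuts [14]
  IvoX (CGCTTATC, off=4): no sites
  NpsII (GTTC, off=3): starts [1, 20, 24, 47] → cuts [4, 23, 27, 50]

All cut coordinates (distinct, sorted): [4, 14, 23, 27, 34, 45, 50]

Fragments:
  4→14: 10 bp
  14→23: 9 bp
  23→27: 4 bp
  27→34: 7 bp
  34→45: 11 bp
  45→50: 5 bp
  50→4 (wrap): 55-50+4 = 9 bp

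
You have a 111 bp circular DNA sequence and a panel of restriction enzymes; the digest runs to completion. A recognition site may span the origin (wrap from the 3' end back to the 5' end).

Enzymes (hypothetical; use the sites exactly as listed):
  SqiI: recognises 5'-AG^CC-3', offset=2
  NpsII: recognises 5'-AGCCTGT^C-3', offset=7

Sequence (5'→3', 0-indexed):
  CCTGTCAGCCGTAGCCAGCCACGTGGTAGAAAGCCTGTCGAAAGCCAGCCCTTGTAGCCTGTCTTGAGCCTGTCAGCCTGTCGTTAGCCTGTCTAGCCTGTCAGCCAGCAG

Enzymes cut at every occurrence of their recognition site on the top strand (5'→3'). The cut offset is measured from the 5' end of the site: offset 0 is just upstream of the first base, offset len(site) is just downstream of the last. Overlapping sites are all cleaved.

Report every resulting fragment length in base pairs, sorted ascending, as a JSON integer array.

[3,3,3,4,4,4,5,5,5,5,5,5,5,6,6,6,6,7,9,15]

Scan for sites:
  SqiI AGCC/2: at [6, 12, 16, 31, 42, 46, 55, 66, 74, 85, 94, 102, 109] ⇒ [0, 8, 14, 18, 33, 44, 48, 57, 68, 76, 87, 96, 104]
  NpsII AGCCTGTC/7: at [31, 55, 66, 74, 85, 94, 109] ⇒ [5, 38, 62, 73, 81, 92, 101]

All cut coordinates (distinct, sorted): [0, 5, 8, 14, 18, 33, 38, 44, 48, 57, 62, 68, 73, 76, 81, 87, 92, 96, 101, 104]

Fragment lengths:
  0→5: 5 bp
  5→8: 3 bp
  8→14: 6 bp
  14→18: 4 bp
  18→33: 15 bp
  33→38: 5 bp
  38→44: 6 bp
  44→48: 4 bp
  48→57: 9 bp
  57→62: 5 bp
  62→68: 6 bp
  68→73: 5 bp
  73→76: 3 bp
  76→81: 5 bp
  81→87: 6 bp
  87→92: 5 bp
  92→96: 4 bp
  96→101: 5 bp
  101→104: 3 bp
  104→0 (wrap): 111-104+0 = 7 bp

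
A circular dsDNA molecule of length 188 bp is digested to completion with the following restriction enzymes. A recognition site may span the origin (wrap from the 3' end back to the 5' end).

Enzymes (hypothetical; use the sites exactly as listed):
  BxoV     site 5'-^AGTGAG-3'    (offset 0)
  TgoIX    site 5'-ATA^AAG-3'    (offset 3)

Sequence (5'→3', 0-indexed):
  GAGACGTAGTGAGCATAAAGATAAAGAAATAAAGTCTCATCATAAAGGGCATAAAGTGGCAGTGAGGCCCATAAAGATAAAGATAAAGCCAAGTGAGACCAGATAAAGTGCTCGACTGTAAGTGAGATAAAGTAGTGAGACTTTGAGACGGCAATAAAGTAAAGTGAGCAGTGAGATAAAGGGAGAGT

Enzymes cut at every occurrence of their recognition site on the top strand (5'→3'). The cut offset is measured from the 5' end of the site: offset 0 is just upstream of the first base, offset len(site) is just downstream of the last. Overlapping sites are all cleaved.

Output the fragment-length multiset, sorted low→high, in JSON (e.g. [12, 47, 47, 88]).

Per-enzyme occurrences:
  BxoV (AGTGAG, off=0): starts [7, 60, 91, 120, 133, 162, 169, 185] → cuts [7, 60, 91, 120, 133, 162, 169, 185]
  TgoIX (ATAAAG, off=3): starts [14, 20, 28, 41, 50, 70, 76, 82, 102, 126, 153, 175] → cuts [17, 23, 31, 44, 53, 73, 79, 85, 105, 129, 156, 178]

Pooled cuts: [7, 17, 23, 31, 44, 53, 60, 73, 79, 85, 91, 105, 120, 129, 133, 156, 162, 169, 178, 185]

Fragments:
  7→17: 10 bp
  17→23: 6 bp
  23→31: 8 bp
  31→44: 13 bp
  44→53: 9 bp
  53→60: 7 bp
  60→73: 13 bp
  73→79: 6 bp
  79→85: 6 bp
  85→91: 6 bp
  91→105: 14 bp
  105→120: 15 bp
  120→129: 9 bp
  129→133: 4 bp
  133→156: 23 bp
  156→162: 6 bp
  162→169: 7 bp
  169→178: 9 bp
  178→185: 7 bp
  185→7 (wrap): 188-185+7 = 10 bp

[4,6,6,6,6,6,7,7,7,8,9,9,9,10,10,13,13,14,15,23]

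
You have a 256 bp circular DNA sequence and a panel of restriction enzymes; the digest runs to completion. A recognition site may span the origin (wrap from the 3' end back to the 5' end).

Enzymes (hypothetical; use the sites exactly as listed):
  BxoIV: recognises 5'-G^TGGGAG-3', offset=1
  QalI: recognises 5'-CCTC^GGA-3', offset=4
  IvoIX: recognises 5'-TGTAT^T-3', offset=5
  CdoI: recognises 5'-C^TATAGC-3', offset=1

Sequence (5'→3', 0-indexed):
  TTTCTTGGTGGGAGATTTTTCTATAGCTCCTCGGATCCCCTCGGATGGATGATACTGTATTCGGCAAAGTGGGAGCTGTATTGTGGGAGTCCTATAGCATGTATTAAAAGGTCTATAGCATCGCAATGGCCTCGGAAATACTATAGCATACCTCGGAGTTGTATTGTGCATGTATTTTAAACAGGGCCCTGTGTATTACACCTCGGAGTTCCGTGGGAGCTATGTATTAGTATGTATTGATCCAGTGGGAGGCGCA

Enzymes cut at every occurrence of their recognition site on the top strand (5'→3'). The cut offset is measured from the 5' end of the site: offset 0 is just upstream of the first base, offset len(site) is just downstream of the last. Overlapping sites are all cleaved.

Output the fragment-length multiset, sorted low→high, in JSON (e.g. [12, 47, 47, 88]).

[2,8,8,8,9,9,9,9,10,10,10,11,11,12,12,13,13,14,18,19,20,21]

Site scan:
  BxoIV (GTGGGAG, off=1): starts [7, 68, 82, 212, 244] → cuts [8, 69, 83, 213, 245]
  QalI (CCTCGGA, off=4): starts [28, 38, 129, 150, 200] → cuts [32, 42, 133, 154, 204]
  IvoIX (TGTATT, off=5): starts [55, 76, 99, 159, 170, 191, 222, 232] → cuts [60, 81, 104, 164, 175, 196, 227, 237]
  CdoI (CTATAGC, off=1): starts [20, 91, 112, 140] → cuts [21, 92, 113, 141]

Pooled cuts: [8, 21, 32, 42, 60, 69, 81, 83, 92, 104, 113, 133, 141, 154, 164, 175, 196, 204, 213, 227, 237, 245]

Fragment lengths:
  8→21: 13 bp
  21→32: 11 bp
  32→42: 10 bp
  42→60: 18 bp
  60→69: 9 bp
  69→81: 12 bp
  81→83: 2 bp
  83→92: 9 bp
  92→104: 12 bp
  104→113: 9 bp
  113→133: 20 bp
  133→141: 8 bp
  141→154: 13 bp
  154→164: 10 bp
  164→175: 11 bp
  175→196: 21 bp
  196→204: 8 bp
  204→213: 9 bp
  213→227: 14 bp
  227→237: 10 bp
  237→245: 8 bp
  245→8 (wrap): 256-245+8 = 19 bp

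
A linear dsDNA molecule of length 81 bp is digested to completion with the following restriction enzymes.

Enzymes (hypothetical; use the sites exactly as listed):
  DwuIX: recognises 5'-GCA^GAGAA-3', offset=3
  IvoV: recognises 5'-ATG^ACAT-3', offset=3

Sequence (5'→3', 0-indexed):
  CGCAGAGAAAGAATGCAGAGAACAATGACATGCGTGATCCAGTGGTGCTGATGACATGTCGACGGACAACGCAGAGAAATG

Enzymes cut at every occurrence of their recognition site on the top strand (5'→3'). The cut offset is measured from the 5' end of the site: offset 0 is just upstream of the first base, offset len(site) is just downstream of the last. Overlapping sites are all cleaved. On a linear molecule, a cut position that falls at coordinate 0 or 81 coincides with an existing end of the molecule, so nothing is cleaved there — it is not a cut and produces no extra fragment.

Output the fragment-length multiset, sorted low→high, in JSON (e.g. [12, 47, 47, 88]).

Site scan:
  DwuIX (GCAGAGAA, off=3): starts [1, 14, 70] → cuts [4, 17, 73]
  IvoV (ATGACAT, off=3): starts [24, 50] → cuts [27, 53]

All cut coordinates (distinct, sorted): [4, 17, 27, 53, 73]

Fragments:
  [0,4): 4 bp
  [4,17): 13 bp
  [17,27): 10 bp
  [27,53): 26 bp
  [53,73): 20 bp
  [73,81): 8 bp

[4,8,10,13,20,26]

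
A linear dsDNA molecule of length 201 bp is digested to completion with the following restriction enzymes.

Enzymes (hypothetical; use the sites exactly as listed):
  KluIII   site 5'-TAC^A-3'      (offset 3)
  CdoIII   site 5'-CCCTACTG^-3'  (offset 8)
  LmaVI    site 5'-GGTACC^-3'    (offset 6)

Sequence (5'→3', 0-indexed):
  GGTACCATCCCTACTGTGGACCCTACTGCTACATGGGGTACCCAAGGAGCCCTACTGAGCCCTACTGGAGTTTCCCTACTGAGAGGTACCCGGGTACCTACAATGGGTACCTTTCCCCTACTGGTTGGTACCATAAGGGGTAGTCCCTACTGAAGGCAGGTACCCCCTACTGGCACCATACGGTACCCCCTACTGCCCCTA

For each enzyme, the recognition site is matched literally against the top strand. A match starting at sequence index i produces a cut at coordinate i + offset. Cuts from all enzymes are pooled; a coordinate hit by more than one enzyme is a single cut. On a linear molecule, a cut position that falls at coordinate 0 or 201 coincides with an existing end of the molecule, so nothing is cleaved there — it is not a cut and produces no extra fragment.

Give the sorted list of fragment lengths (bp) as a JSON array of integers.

Per-enzyme occurrences:
  KluIII (TACA, off=3): starts [29, 98] → cuts [32, 101]
  CdoIII (CCCTACTG, off=8): starts [8, 20, 49, 59, 73, 115, 144, 164, 187] → cuts [16, 28, 57, 67, 81, 123, 152, 172, 195]
  LmaVI (GGTACC, off=6): starts [0, 36, 84, 92, 105, 126, 158, 181] → cuts [6, 42, 90, 98, 111, 132, 164, 187]

Pooled cuts: [6, 16, 28, 32, 42, 57, 67, 81, 90, 98, 101, 111, 123, 132, 152, 164, 172, 187, 195]

Fragment lengths:
  [0,6): 6 bp
  [6,16): 10 bp
  [16,28): 12 bp
  [28,32): 4 bp
  [32,42): 10 bp
  [42,57): 15 bp
  [57,67): 10 bp
  [67,81): 14 bp
  [81,90): 9 bp
  [90,98): 8 bp
  [98,101): 3 bp
  [101,111): 10 bp
  [111,123): 12 bp
  [123,132): 9 bp
  [132,152): 20 bp
  [152,164): 12 bp
  [164,172): 8 bp
  [172,187): 15 bp
  [187,195): 8 bp
  [195,201): 6 bp

[3,4,6,6,8,8,8,9,9,10,10,10,10,12,12,12,14,15,15,20]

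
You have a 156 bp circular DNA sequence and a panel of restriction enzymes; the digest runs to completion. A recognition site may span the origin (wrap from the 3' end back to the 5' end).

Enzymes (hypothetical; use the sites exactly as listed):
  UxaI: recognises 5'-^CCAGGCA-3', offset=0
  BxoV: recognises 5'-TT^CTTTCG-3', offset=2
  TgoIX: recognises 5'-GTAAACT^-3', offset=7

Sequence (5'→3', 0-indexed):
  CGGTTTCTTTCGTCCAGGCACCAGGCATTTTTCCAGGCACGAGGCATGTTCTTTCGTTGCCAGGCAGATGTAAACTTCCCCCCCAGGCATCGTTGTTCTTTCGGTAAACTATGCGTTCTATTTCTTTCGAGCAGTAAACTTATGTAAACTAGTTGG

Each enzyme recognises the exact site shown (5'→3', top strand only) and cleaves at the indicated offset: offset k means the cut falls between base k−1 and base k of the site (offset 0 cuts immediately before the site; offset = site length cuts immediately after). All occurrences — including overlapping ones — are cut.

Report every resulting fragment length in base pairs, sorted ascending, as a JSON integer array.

Site scan:
  UxaI (CCAGGCA, off=0): starts [13, 20, 32, 59, 82] → cuts [13, 20, 32, 59, 82]
  BxoV (TTCTTTCG, off=2): starts [4, 48, 95, 121] → cuts [6, 50, 97, 123]
  TgoIX (GTAAACT, off=7): starts [69, 103, 133, 143] → cuts [76, 110, 140, 150]

All cut coordinates (distinct, sorted): [6, 13, 20, 32, 50, 59, 76, 82, 97, 110, 123, 140, 150]

Fragments:
  6→13: 7 bp
  13→20: 7 bp
  20→32: 12 bp
  32→50: 18 bp
  50→59: 9 bp
  59→76: 17 bp
  76→82: 6 bp
  82→97: 15 bp
  97→110: 13 bp
  110→123: 13 bp
  123→140: 17 bp
  140→150: 10 bp
  150→6 (wrap): 156-150+6 = 12 bp

[6,7,7,9,10,12,12,13,13,15,17,17,18]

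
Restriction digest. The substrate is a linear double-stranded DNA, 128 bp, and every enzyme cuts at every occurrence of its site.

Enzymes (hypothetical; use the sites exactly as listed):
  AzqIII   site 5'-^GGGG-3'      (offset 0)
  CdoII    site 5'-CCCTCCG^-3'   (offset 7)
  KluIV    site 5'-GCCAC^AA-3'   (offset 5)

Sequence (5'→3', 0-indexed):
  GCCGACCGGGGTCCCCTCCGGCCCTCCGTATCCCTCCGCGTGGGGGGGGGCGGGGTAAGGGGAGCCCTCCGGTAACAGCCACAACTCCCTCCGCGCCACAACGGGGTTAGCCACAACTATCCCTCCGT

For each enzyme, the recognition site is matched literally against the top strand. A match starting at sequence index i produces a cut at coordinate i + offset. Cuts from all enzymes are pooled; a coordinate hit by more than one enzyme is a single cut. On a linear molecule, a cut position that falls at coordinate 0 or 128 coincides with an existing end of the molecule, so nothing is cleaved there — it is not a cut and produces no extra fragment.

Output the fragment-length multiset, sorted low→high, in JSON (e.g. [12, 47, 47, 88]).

Per-enzyme occurrences:
  AzqIII (GGGG, off=0): starts [7, 41, 42, 43, 44, 45, 46, 51, 58, 102] → cuts [7, 41, 42, 43, 44, 45, 46, 51, 58, 102]
  CdoII (CCCTCCG, off=7): starts [13, 21, 31, 64, 86, 120] → cuts [20, 28, 38, 71, 93, 127]
  KluIV (GCCACAA, off=5): starts [77, 94, 109] → cuts [82, 99, 114]

All cut coordinates (distinct, sorted): [7, 20, 28, 38, 41, 42, 43, 44, 45, 46, 51, 58, 71, 82, 93, 99, 102, 114, 127]

Fragments:
  [0,7): 7 bp
  [7,20): 13 bp
  [20,28): 8 bp
  [28,38): 10 bp
  [38,41): 3 bp
  [41,42): 1 bp
  [42,43): 1 bp
  [43,44): 1 bp
  [44,45): 1 bp
  [45,46): 1 bp
  [46,51): 5 bp
  [51,58): 7 bp
  [58,71): 13 bp
  [71,82): 11 bp
  [82,93): 11 bp
  [93,99): 6 bp
  [99,102): 3 bp
  [102,114): 12 bp
  [114,127): 13 bp
  [127,128): 1 bp

[1,1,1,1,1,1,3,3,5,6,7,7,8,10,11,11,12,13,13,13]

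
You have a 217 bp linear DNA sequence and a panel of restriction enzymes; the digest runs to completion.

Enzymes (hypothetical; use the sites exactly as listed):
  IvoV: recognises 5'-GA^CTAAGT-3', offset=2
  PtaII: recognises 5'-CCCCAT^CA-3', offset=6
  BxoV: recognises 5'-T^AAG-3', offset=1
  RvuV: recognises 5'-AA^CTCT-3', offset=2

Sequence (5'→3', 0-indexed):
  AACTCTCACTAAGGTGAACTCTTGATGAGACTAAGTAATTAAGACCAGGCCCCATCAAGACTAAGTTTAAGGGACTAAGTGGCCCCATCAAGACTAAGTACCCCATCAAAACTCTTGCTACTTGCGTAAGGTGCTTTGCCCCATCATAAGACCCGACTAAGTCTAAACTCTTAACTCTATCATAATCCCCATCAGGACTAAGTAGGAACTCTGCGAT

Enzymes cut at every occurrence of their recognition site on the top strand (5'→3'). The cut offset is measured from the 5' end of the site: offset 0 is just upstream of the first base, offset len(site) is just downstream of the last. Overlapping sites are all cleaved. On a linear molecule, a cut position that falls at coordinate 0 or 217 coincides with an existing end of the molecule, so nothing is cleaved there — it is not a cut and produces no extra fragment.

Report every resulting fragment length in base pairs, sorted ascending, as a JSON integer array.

Site scan:
  IvoV (GACTAAGT, off=2): starts [28, 58, 72, 91, 154, 195] → cuts [30, 60, 74, 93, 156, 197]
  PtaII (CCCCATCA, off=6): starts [49, 82, 100, 138, 186] → cuts [55, 88, 106, 144, 192]
  BxoV (TAAG, off=1): starts [9, 31, 39, 61, 67, 75, 94, 126, 146, 157, 198] → cuts [10, 32, 40, 62, 68, 76, 95, 127, 147, 158, 199]
  RvuV (AACTCT, off=2): starts [0, 16, 109, 165, 172, 206] → cuts [2, 18, 111, 167, 174, 208]

Pooled cuts: [2, 10, 18, 30, 32, 40, 55, 60, 62, 68, 74, 76, 88, 93, 95, 106, 111, 127, 144, 147, 156, 158, 167, 174, 192, 197, 199, 208]

Fragments:
  [0,2): 2 bp
  [2,10): 8 bp
  [10,18): 8 bp
  [18,30): 12 bp
  [30,32): 2 bp
  [32,40): 8 bp
  [40,55): 15 bp
  [55,60): 5 bp
  [60,62): 2 bp
  [62,68): 6 bp
  [68,74): 6 bp
  [74,76): 2 bp
  [76,88): 12 bp
  [88,93): 5 bp
  [93,95): 2 bp
  [95,106): 11 bp
  [106,111): 5 bp
  [111,127): 16 bp
  [127,144): 17 bp
  [144,147): 3 bp
  [147,156): 9 bp
  [156,158): 2 bp
  [158,167): 9 bp
  [167,174): 7 bp
  [174,192): 18 bp
  [192,197): 5 bp
  [197,199): 2 bp
  [199,208): 9 bp
  [208,217): 9 bp

[2,2,2,2,2,2,2,3,5,5,5,5,6,6,7,8,8,8,9,9,9,9,11,12,12,15,16,17,18]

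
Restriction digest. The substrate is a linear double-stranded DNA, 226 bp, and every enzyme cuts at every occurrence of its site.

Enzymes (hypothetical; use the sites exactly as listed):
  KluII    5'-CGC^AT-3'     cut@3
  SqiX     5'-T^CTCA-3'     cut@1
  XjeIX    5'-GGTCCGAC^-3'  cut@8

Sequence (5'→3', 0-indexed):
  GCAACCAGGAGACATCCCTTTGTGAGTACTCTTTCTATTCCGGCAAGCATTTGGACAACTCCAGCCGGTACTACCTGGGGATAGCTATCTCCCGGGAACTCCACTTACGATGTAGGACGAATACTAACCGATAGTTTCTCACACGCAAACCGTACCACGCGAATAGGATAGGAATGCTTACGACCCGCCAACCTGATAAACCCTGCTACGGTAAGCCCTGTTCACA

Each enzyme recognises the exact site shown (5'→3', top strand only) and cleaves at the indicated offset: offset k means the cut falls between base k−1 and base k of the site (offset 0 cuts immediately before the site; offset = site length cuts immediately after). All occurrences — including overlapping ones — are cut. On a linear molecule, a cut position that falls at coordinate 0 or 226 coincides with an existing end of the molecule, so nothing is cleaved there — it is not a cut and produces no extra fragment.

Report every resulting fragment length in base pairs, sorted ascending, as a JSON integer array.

[89,137]

Scan for sites:
  KluII (CGCAT, off=3): no sites
  SqiX (TCTCA, off=1): starts [136] → cuts [137]
  XjeIX (GGTCCGAC, off=8): no sites

All cut coordinates (distinct, sorted): [137]

Fragments:
  [0,137): 137 bp
  [137,226): 89 bp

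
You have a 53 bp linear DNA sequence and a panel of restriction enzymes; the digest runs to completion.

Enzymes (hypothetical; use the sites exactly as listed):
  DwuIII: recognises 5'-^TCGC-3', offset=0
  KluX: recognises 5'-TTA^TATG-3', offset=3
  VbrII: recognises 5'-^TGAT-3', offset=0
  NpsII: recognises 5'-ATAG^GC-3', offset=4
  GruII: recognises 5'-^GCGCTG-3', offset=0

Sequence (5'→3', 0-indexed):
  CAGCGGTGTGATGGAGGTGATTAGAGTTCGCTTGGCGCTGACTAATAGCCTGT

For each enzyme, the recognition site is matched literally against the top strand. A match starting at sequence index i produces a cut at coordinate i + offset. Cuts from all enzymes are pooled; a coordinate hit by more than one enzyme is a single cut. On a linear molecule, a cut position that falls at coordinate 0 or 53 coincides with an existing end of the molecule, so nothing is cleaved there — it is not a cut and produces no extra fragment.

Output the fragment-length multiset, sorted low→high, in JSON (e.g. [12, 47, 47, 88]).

[7,8,9,10,19]

Scan for sites:
  DwuIII (TCGC, off=0): starts [27] → cuts [27]
  KluX (TTATATG, off=3): no sites
  VbrII (TGAT, off=0): starts [8, 17] → cuts [8, 17]
  NpsII (ATAGGC, off=4): no sites
  GruII (GCGCTG, off=0): starts [34] → cuts [34]

Pooled cuts: [8, 17, 27, 34]

Fragments:
  [0,8): 8 bp
  [8,17): 9 bp
  [17,27): 10 bp
  [27,34): 7 bp
  [34,53): 19 bp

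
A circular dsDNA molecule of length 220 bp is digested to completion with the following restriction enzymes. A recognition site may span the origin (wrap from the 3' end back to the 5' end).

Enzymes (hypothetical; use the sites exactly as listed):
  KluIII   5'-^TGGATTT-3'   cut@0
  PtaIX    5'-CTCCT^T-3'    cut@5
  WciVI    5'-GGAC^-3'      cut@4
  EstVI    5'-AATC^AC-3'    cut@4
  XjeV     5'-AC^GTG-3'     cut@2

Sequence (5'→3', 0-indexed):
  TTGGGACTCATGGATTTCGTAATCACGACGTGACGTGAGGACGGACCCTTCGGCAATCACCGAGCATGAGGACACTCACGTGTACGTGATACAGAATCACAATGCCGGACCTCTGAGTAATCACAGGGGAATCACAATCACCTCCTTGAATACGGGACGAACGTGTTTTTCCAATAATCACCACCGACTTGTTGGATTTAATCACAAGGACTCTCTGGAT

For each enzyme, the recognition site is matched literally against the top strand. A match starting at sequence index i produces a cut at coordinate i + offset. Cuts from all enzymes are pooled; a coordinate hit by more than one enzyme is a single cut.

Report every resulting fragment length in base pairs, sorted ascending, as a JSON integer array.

Per-enzyme occurrences:
  KluIII (TGGATTT, off=0): starts [10, 192, 215] → cuts [10, 192, 215]
  PtaIX (CTCCTT, off=5): starts [141] → cuts [146]
  WciVI (GGAC, off=4): starts [3, 38, 42, 69, 106, 154, 207] → cuts [7, 42, 46, 73, 110, 158, 211]
  EstVI (AATCAC, off=4): starts [20, 54, 94, 118, 129, 135, 175, 199] → cuts [24, 58, 98, 122, 133, 139, 179, 203]
  XjeV (ACGTG, off=2): starts [27, 32, 77, 83, 160] → cuts [29, 34, 79, 85, 162]

All cut coordinates (distinct, sorted): [7, 10, 24, 29, 34, 42, 46, 58, 73, 79, 85, 98, 110, 122, 133, 139, 146, 158, 162, 179, 192, 203, 211, 215]

Fragment lengths:
  7→10: 3 bp
  10→24: 14 bp
  24→29: 5 bp
  29→34: 5 bp
  34→42: 8 bp
  42→46: 4 bp
  46→58: 12 bp
  58→73: 15 bp
  73→79: 6 bp
  79→85: 6 bp
  85→98: 13 bp
  98→110: 12 bp
  110→122: 12 bp
  122→133: 11 bp
  133→139: 6 bp
  139→146: 7 bp
  146→158: 12 bp
  158→162: 4 bp
  162→179: 17 bp
  179→192: 13 bp
  192→203: 11 bp
  203→211: 8 bp
  211→215: 4 bp
  215→7 (wrap): 220-215+7 = 12 bp

[3,4,4,4,5,5,6,6,6,7,8,8,11,11,12,12,12,12,12,13,13,14,15,17]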